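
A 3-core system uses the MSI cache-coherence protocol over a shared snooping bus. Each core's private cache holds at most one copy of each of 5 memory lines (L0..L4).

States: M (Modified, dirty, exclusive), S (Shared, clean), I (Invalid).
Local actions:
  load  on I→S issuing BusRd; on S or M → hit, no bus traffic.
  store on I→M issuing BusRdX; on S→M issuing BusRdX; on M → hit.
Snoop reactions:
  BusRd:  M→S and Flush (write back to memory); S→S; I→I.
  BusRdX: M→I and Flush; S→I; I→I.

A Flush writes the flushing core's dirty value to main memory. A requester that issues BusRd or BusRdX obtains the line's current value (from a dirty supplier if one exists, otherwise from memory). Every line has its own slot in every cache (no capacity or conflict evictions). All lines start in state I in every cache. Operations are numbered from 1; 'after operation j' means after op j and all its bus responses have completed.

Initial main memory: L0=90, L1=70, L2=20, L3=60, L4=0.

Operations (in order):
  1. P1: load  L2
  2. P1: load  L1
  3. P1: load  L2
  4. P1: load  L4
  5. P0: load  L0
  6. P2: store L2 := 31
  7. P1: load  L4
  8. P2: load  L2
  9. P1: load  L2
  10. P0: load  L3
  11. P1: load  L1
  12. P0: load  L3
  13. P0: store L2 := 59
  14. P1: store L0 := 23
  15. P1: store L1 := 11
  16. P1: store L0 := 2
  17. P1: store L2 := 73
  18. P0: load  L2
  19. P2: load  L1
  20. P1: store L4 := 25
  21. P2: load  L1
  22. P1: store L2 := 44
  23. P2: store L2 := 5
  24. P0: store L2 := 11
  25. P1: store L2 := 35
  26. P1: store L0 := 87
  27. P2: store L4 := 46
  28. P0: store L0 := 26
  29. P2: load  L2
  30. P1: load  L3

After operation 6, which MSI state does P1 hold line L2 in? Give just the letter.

step 1: P1: load  L2  ⟶  ISI  (L2)  txn=BusRd  M[L2]=20
step 2: P1: load  L1  ⟶  ISI  (L1)  txn=BusRd  M[L1]=70
step 3: P1: load  L2  ⟶  ISI  (L2)  txn=∅  M[L2]=20
step 4: P1: load  L4  ⟶  ISI  (L4)  txn=BusRd  M[L4]=0
step 5: P0: load  L0  ⟶  SII  (L0)  txn=BusRd  M[L0]=90
step 6: P2: store L2 := 31  ⟶  IIM  (L2)  txn=BusRdX  M[L2]=20
step 7: P1: load  L4  ⟶  ISI  (L4)  txn=∅  M[L4]=0
step 8: P2: load  L2  ⟶  IIM  (L2)  txn=∅  M[L2]=20
step 9: P1: load  L2  ⟶  ISS  (L2)  txn=BusRd+Flush  M[L2]=31
step 10: P0: load  L3  ⟶  SII  (L3)  txn=BusRd  M[L3]=60
step 11: P1: load  L1  ⟶  ISI  (L1)  txn=∅  M[L1]=70
step 12: P0: load  L3  ⟶  SII  (L3)  txn=∅  M[L3]=60
step 13: P0: store L2 := 59  ⟶  MII  (L2)  txn=BusRdX  M[L2]=31
step 14: P1: store L0 := 23  ⟶  IMI  (L0)  txn=BusRdX  M[L0]=90
step 15: P1: store L1 := 11  ⟶  IMI  (L1)  txn=BusRdX  M[L1]=70
step 16: P1: store L0 := 2  ⟶  IMI  (L0)  txn=∅  M[L0]=90
step 17: P1: store L2 := 73  ⟶  IMI  (L2)  txn=BusRdX+Flush  M[L2]=59
step 18: P0: load  L2  ⟶  SSI  (L2)  txn=BusRd+Flush  M[L2]=73
step 19: P2: load  L1  ⟶  ISS  (L1)  txn=BusRd+Flush  M[L1]=11
step 20: P1: store L4 := 25  ⟶  IMI  (L4)  txn=BusRdX  M[L4]=0
step 21: P2: load  L1  ⟶  ISS  (L1)  txn=∅  M[L1]=11
step 22: P1: store L2 := 44  ⟶  IMI  (L2)  txn=BusRdX  M[L2]=73
step 23: P2: store L2 := 5  ⟶  IIM  (L2)  txn=BusRdX+Flush  M[L2]=44
step 24: P0: store L2 := 11  ⟶  MII  (L2)  txn=BusRdX+Flush  M[L2]=5
step 25: P1: store L2 := 35  ⟶  IMI  (L2)  txn=BusRdX+Flush  M[L2]=11
step 26: P1: store L0 := 87  ⟶  IMI  (L0)  txn=∅  M[L0]=90
step 27: P2: store L4 := 46  ⟶  IIM  (L4)  txn=BusRdX+Flush  M[L4]=25
step 28: P0: store L0 := 26  ⟶  MII  (L0)  txn=BusRdX+Flush  M[L0]=87
step 29: P2: load  L2  ⟶  ISS  (L2)  txn=BusRd+Flush  M[L2]=35
step 30: P1: load  L3  ⟶  SSI  (L3)  txn=BusRd  M[L3]=60

state = I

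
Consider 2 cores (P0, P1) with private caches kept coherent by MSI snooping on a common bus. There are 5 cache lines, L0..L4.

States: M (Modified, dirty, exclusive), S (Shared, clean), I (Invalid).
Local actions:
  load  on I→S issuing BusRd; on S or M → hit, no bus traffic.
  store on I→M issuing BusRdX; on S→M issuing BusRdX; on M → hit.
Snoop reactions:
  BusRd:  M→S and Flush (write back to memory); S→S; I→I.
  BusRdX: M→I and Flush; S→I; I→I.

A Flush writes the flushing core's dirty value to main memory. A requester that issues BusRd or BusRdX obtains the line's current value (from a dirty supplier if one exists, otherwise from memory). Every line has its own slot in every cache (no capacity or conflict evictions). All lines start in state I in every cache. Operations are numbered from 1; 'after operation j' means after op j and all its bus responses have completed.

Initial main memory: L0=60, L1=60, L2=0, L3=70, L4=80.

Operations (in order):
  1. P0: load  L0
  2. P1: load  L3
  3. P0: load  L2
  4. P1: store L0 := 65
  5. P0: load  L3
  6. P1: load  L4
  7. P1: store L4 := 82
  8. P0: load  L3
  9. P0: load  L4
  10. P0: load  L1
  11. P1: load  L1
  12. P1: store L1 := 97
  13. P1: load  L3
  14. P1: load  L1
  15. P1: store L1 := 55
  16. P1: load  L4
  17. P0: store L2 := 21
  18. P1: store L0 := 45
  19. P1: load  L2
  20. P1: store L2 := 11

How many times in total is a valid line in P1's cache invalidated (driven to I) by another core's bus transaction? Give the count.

invalidations = 0

1. P0: load  L0  bus=[BusRd]  L0: P0=S P1=I  mem[L0]=60
2. P1: load  L3  bus=[BusRd]  L3: P0=I P1=S  mem[L3]=70
3. P0: load  L2  bus=[BusRd]  L2: P0=S P1=I  mem[L2]=0
4. P1: store L0 := 65  bus=[BusRdX]  L0: P0=I P1=M  mem[L0]=60
5. P0: load  L3  bus=[BusRd]  L3: P0=S P1=S  mem[L3]=70
6. P1: load  L4  bus=[BusRd]  L4: P0=I P1=S  mem[L4]=80
7. P1: store L4 := 82  bus=[BusRdX]  L4: P0=I P1=M  mem[L4]=80
8. P0: load  L3  bus=[-]  L3: P0=S P1=S  mem[L3]=70
9. P0: load  L4  bus=[BusRd,Flush]  L4: P0=S P1=S  mem[L4]=82
10. P0: load  L1  bus=[BusRd]  L1: P0=S P1=I  mem[L1]=60
11. P1: load  L1  bus=[BusRd]  L1: P0=S P1=S  mem[L1]=60
12. P1: store L1 := 97  bus=[BusRdX]  L1: P0=I P1=M  mem[L1]=60
13. P1: load  L3  bus=[-]  L3: P0=S P1=S  mem[L3]=70
14. P1: load  L1  bus=[-]  L1: P0=I P1=M  mem[L1]=60
15. P1: store L1 := 55  bus=[-]  L1: P0=I P1=M  mem[L1]=60
16. P1: load  L4  bus=[-]  L4: P0=S P1=S  mem[L4]=82
17. P0: store L2 := 21  bus=[BusRdX]  L2: P0=M P1=I  mem[L2]=0
18. P1: store L0 := 45  bus=[-]  L0: P0=I P1=M  mem[L0]=60
19. P1: load  L2  bus=[BusRd,Flush]  L2: P0=S P1=S  mem[L2]=21
20. P1: store L2 := 11  bus=[BusRdX]  L2: P0=I P1=M  mem[L2]=21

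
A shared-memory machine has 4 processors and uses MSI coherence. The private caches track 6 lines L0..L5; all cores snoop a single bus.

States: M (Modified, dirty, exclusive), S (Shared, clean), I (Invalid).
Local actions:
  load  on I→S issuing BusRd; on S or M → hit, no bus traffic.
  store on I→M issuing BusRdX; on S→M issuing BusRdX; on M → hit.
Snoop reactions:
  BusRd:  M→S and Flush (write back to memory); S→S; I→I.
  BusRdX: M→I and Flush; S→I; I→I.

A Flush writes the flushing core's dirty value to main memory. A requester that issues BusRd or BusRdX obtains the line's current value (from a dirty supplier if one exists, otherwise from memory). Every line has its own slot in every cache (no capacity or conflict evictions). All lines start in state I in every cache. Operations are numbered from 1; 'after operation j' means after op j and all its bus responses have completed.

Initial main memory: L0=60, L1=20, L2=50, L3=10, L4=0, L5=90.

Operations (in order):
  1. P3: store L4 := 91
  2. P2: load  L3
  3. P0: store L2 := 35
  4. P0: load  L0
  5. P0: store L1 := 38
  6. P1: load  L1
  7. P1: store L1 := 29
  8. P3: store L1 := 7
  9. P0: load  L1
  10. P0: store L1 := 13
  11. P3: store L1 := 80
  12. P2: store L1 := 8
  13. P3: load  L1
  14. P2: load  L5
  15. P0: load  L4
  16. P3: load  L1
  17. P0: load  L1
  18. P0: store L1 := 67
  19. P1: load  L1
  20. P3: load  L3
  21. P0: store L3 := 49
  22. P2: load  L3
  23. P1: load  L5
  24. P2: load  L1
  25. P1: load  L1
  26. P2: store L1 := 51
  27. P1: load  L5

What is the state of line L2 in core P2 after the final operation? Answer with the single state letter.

state = I

1. P3: store L4 := 91  bus=[BusRdX]  L4: P0=I P1=I P2=I P3=M  mem[L4]=0
2. P2: load  L3  bus=[BusRd]  L3: P0=I P1=I P2=S P3=I  mem[L3]=10
3. P0: store L2 := 35  bus=[BusRdX]  L2: P0=M P1=I P2=I P3=I  mem[L2]=50
4. P0: load  L0  bus=[BusRd]  L0: P0=S P1=I P2=I P3=I  mem[L0]=60
5. P0: store L1 := 38  bus=[BusRdX]  L1: P0=M P1=I P2=I P3=I  mem[L1]=20
6. P1: load  L1  bus=[BusRd,Flush]  L1: P0=S P1=S P2=I P3=I  mem[L1]=38
7. P1: store L1 := 29  bus=[BusRdX]  L1: P0=I P1=M P2=I P3=I  mem[L1]=38
8. P3: store L1 := 7  bus=[BusRdX,Flush]  L1: P0=I P1=I P2=I P3=M  mem[L1]=29
9. P0: load  L1  bus=[BusRd,Flush]  L1: P0=S P1=I P2=I P3=S  mem[L1]=7
10. P0: store L1 := 13  bus=[BusRdX]  L1: P0=M P1=I P2=I P3=I  mem[L1]=7
11. P3: store L1 := 80  bus=[BusRdX,Flush]  L1: P0=I P1=I P2=I P3=M  mem[L1]=13
12. P2: store L1 := 8  bus=[BusRdX,Flush]  L1: P0=I P1=I P2=M P3=I  mem[L1]=80
13. P3: load  L1  bus=[BusRd,Flush]  L1: P0=I P1=I P2=S P3=S  mem[L1]=8
14. P2: load  L5  bus=[BusRd]  L5: P0=I P1=I P2=S P3=I  mem[L5]=90
15. P0: load  L4  bus=[BusRd,Flush]  L4: P0=S P1=I P2=I P3=S  mem[L4]=91
16. P3: load  L1  bus=[-]  L1: P0=I P1=I P2=S P3=S  mem[L1]=8
17. P0: load  L1  bus=[BusRd]  L1: P0=S P1=I P2=S P3=S  mem[L1]=8
18. P0: store L1 := 67  bus=[BusRdX]  L1: P0=M P1=I P2=I P3=I  mem[L1]=8
19. P1: load  L1  bus=[BusRd,Flush]  L1: P0=S P1=S P2=I P3=I  mem[L1]=67
20. P3: load  L3  bus=[BusRd]  L3: P0=I P1=I P2=S P3=S  mem[L3]=10
21. P0: store L3 := 49  bus=[BusRdX]  L3: P0=M P1=I P2=I P3=I  mem[L3]=10
22. P2: load  L3  bus=[BusRd,Flush]  L3: P0=S P1=I P2=S P3=I  mem[L3]=49
23. P1: load  L5  bus=[BusRd]  L5: P0=I P1=S P2=S P3=I  mem[L5]=90
24. P2: load  L1  bus=[BusRd]  L1: P0=S P1=S P2=S P3=I  mem[L1]=67
25. P1: load  L1  bus=[-]  L1: P0=S P1=S P2=S P3=I  mem[L1]=67
26. P2: store L1 := 51  bus=[BusRdX]  L1: P0=I P1=I P2=M P3=I  mem[L1]=67
27. P1: load  L5  bus=[-]  L5: P0=I P1=S P2=S P3=I  mem[L5]=90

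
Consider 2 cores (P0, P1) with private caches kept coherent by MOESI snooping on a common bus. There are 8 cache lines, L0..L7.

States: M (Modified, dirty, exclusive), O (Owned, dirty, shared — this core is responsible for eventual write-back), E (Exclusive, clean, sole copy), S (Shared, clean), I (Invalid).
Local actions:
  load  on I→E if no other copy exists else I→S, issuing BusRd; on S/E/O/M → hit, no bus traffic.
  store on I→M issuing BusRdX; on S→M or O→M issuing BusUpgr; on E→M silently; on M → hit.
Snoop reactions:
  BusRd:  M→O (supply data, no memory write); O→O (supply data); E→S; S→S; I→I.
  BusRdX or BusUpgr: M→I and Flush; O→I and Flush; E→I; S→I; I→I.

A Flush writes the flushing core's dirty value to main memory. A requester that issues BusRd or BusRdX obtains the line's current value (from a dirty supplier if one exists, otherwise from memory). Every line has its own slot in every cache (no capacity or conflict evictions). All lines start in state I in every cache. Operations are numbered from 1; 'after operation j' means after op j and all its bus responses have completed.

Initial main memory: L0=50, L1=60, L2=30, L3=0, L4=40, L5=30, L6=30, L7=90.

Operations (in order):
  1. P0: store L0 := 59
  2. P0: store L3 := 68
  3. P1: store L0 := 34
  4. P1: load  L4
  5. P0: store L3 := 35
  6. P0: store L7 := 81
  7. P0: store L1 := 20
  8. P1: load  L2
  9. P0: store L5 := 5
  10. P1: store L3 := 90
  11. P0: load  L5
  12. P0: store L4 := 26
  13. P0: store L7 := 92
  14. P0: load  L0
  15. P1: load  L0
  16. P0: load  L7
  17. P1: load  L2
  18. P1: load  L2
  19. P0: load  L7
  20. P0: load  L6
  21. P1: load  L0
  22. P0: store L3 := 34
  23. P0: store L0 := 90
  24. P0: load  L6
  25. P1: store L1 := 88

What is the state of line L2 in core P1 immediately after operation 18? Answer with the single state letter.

  op1 P0: store L0 := 59 → M/I on L0; bus BusRdX; mem=50
  op2 P0: store L3 := 68 → M/I on L3; bus BusRdX; mem=0
  op3 P1: store L0 := 34 → I/M on L0; bus BusRdX Flush; mem=59
  op4 P1: load  L4 → I/E on L4; bus BusRd; mem=40
  op5 P0: store L3 := 35 → M/I on L3; bus (none); mem=0
  op6 P0: store L7 := 81 → M/I on L7; bus BusRdX; mem=90
  op7 P0: store L1 := 20 → M/I on L1; bus BusRdX; mem=60
  op8 P1: load  L2 → I/E on L2; bus BusRd; mem=30
  op9 P0: store L5 := 5 → M/I on L5; bus BusRdX; mem=30
  op10 P1: store L3 := 90 → I/M on L3; bus BusRdX Flush; mem=35
  op11 P0: load  L5 → M/I on L5; bus (none); mem=30
  op12 P0: store L4 := 26 → M/I on L4; bus BusRdX; mem=40
  op13 P0: store L7 := 92 → M/I on L7; bus (none); mem=90
  op14 P0: load  L0 → S/O on L0; bus BusRd; mem=59
  op15 P1: load  L0 → S/O on L0; bus (none); mem=59
  op16 P0: load  L7 → M/I on L7; bus (none); mem=90
  op17 P1: load  L2 → I/E on L2; bus (none); mem=30
  op18 P1: load  L2 → I/E on L2; bus (none); mem=30
  op19 P0: load  L7 → M/I on L7; bus (none); mem=90
  op20 P0: load  L6 → E/I on L6; bus BusRd; mem=30
  op21 P1: load  L0 → S/O on L0; bus (none); mem=59
  op22 P0: store L3 := 34 → M/I on L3; bus BusRdX Flush; mem=90
  op23 P0: store L0 := 90 → M/I on L0; bus BusUpgr Flush; mem=34
  op24 P0: load  L6 → E/I on L6; bus (none); mem=30
  op25 P1: store L1 := 88 → I/M on L1; bus BusRdX Flush; mem=20

state = E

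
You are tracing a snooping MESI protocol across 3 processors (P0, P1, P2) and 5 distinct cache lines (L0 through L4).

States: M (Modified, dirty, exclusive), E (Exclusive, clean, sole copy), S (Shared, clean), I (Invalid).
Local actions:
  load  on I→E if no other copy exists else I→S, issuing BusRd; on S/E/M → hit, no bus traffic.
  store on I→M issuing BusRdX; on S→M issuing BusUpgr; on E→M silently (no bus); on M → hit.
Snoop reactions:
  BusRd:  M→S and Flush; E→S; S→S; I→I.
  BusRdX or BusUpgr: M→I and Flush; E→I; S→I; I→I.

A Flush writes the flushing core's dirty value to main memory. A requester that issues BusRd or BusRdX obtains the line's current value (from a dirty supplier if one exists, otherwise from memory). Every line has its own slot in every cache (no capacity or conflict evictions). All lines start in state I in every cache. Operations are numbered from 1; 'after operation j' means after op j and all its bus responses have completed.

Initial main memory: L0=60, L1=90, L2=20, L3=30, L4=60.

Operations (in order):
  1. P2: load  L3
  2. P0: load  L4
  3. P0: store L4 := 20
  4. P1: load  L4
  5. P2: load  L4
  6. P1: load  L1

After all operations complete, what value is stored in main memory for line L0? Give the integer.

memory[L0] = 60

[1] P2: load  L3 | P0:I, P1:I, P2:E(30) | bus: BusRd
[2] P0: load  L4 | P0:E(60), P1:I, P2:I | bus: BusRd
[3] P0: store L4 := 20 | P0:M(20), P1:I, P2:I | bus: none
[4] P1: load  L4 | P0:S(20), P1:S(20), P2:I | bus: BusRd,Flush
[5] P2: load  L4 | P0:S(20), P1:S(20), P2:S(20) | bus: BusRd
[6] P1: load  L1 | P0:I, P1:E(90), P2:I | bus: BusRd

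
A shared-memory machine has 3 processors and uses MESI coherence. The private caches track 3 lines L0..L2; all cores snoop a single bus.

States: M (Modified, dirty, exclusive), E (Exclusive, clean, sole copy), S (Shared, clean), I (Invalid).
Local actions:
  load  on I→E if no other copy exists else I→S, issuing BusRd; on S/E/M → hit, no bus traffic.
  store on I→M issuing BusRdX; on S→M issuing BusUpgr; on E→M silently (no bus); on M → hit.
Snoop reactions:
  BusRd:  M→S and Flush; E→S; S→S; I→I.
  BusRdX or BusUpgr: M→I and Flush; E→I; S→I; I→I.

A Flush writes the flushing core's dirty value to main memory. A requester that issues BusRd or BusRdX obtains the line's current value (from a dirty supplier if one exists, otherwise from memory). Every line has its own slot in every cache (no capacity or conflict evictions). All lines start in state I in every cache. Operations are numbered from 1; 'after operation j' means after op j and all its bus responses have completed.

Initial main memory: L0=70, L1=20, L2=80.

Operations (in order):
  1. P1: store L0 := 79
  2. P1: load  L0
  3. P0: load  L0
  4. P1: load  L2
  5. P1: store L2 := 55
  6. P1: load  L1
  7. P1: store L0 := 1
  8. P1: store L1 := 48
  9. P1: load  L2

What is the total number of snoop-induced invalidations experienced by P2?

[1] P1: store L0 := 79 | P0:I, P1:M(79), P2:I | bus: BusRdX
[2] P1: load  L0 | P0:I, P1:M(79), P2:I | bus: none
[3] P0: load  L0 | P0:S(79), P1:S(79), P2:I | bus: BusRd,Flush
[4] P1: load  L2 | P0:I, P1:E(80), P2:I | bus: BusRd
[5] P1: store L2 := 55 | P0:I, P1:M(55), P2:I | bus: none
[6] P1: load  L1 | P0:I, P1:E(20), P2:I | bus: BusRd
[7] P1: store L0 := 1 | P0:I, P1:M(1), P2:I | bus: BusUpgr
[8] P1: store L1 := 48 | P0:I, P1:M(48), P2:I | bus: none
[9] P1: load  L2 | P0:I, P1:M(55), P2:I | bus: none

invalidations = 0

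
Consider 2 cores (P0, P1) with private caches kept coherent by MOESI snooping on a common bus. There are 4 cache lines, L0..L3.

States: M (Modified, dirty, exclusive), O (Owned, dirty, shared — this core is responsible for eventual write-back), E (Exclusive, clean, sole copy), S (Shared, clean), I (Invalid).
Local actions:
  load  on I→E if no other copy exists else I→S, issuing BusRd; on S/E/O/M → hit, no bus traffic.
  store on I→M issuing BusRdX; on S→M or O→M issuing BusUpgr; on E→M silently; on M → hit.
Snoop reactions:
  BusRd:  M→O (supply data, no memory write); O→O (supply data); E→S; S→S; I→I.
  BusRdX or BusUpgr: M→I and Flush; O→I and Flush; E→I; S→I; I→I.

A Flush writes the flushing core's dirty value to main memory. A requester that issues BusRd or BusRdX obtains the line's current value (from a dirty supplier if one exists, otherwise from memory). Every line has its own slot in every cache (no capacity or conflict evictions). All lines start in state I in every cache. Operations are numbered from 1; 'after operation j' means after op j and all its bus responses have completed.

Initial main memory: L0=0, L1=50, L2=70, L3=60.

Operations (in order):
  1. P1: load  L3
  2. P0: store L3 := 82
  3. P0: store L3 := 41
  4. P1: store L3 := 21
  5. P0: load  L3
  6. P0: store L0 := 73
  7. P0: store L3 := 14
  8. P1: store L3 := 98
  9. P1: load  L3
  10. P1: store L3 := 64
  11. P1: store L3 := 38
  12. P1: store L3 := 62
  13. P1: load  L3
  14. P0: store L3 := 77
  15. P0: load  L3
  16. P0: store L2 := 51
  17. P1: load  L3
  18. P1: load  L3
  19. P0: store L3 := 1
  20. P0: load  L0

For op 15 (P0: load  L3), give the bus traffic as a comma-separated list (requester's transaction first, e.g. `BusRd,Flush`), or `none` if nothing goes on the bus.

bus = none

1. P1: load  L3  bus=[BusRd]  L3: P0=I P1=E  mem[L3]=60
2. P0: store L3 := 82  bus=[BusRdX]  L3: P0=M P1=I  mem[L3]=60
3. P0: store L3 := 41  bus=[-]  L3: P0=M P1=I  mem[L3]=60
4. P1: store L3 := 21  bus=[BusRdX,Flush]  L3: P0=I P1=M  mem[L3]=41
5. P0: load  L3  bus=[BusRd]  L3: P0=S P1=O  mem[L3]=41
6. P0: store L0 := 73  bus=[BusRdX]  L0: P0=M P1=I  mem[L0]=0
7. P0: store L3 := 14  bus=[BusUpgr,Flush]  L3: P0=M P1=I  mem[L3]=21
8. P1: store L3 := 98  bus=[BusRdX,Flush]  L3: P0=I P1=M  mem[L3]=14
9. P1: load  L3  bus=[-]  L3: P0=I P1=M  mem[L3]=14
10. P1: store L3 := 64  bus=[-]  L3: P0=I P1=M  mem[L3]=14
11. P1: store L3 := 38  bus=[-]  L3: P0=I P1=M  mem[L3]=14
12. P1: store L3 := 62  bus=[-]  L3: P0=I P1=M  mem[L3]=14
13. P1: load  L3  bus=[-]  L3: P0=I P1=M  mem[L3]=14
14. P0: store L3 := 77  bus=[BusRdX,Flush]  L3: P0=M P1=I  mem[L3]=62
15. P0: load  L3  bus=[-]  L3: P0=M P1=I  mem[L3]=62
16. P0: store L2 := 51  bus=[BusRdX]  L2: P0=M P1=I  mem[L2]=70
17. P1: load  L3  bus=[BusRd]  L3: P0=O P1=S  mem[L3]=62
18. P1: load  L3  bus=[-]  L3: P0=O P1=S  mem[L3]=62
19. P0: store L3 := 1  bus=[BusUpgr]  L3: P0=M P1=I  mem[L3]=62
20. P0: load  L0  bus=[-]  L0: P0=M P1=I  mem[L0]=0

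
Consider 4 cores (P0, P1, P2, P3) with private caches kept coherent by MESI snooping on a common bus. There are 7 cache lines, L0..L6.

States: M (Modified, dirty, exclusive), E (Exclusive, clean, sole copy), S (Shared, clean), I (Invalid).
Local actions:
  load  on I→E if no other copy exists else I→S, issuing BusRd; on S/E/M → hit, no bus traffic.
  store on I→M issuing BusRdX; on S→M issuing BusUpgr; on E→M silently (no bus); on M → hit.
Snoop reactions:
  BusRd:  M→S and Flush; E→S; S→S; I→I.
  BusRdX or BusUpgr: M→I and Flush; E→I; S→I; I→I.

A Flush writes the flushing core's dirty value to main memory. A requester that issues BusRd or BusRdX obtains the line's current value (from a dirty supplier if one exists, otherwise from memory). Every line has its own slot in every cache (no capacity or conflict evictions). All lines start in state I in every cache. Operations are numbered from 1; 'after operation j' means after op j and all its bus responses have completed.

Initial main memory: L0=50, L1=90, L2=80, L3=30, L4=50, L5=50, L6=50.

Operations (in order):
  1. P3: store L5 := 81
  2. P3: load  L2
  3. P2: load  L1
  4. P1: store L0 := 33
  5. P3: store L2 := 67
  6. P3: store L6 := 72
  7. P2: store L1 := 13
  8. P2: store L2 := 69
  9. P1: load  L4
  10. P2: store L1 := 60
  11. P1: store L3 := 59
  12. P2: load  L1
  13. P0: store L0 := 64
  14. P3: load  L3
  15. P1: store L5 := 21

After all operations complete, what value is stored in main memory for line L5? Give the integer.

memory[L5] = 81

[1] P3: store L5 := 81 | P0:I, P1:I, P2:I, P3:M(81) | bus: BusRdX
[2] P3: load  L2 | P0:I, P1:I, P2:I, P3:E(80) | bus: BusRd
[3] P2: load  L1 | P0:I, P1:I, P2:E(90), P3:I | bus: BusRd
[4] P1: store L0 := 33 | P0:I, P1:M(33), P2:I, P3:I | bus: BusRdX
[5] P3: store L2 := 67 | P0:I, P1:I, P2:I, P3:M(67) | bus: none
[6] P3: store L6 := 72 | P0:I, P1:I, P2:I, P3:M(72) | bus: BusRdX
[7] P2: store L1 := 13 | P0:I, P1:I, P2:M(13), P3:I | bus: none
[8] P2: store L2 := 69 | P0:I, P1:I, P2:M(69), P3:I | bus: BusRdX,Flush
[9] P1: load  L4 | P0:I, P1:E(50), P2:I, P3:I | bus: BusRd
[10] P2: store L1 := 60 | P0:I, P1:I, P2:M(60), P3:I | bus: none
[11] P1: store L3 := 59 | P0:I, P1:M(59), P2:I, P3:I | bus: BusRdX
[12] P2: load  L1 | P0:I, P1:I, P2:M(60), P3:I | bus: none
[13] P0: store L0 := 64 | P0:M(64), P1:I, P2:I, P3:I | bus: BusRdX,Flush
[14] P3: load  L3 | P0:I, P1:S(59), P2:I, P3:S(59) | bus: BusRd,Flush
[15] P1: store L5 := 21 | P0:I, P1:M(21), P2:I, P3:I | bus: BusRdX,Flush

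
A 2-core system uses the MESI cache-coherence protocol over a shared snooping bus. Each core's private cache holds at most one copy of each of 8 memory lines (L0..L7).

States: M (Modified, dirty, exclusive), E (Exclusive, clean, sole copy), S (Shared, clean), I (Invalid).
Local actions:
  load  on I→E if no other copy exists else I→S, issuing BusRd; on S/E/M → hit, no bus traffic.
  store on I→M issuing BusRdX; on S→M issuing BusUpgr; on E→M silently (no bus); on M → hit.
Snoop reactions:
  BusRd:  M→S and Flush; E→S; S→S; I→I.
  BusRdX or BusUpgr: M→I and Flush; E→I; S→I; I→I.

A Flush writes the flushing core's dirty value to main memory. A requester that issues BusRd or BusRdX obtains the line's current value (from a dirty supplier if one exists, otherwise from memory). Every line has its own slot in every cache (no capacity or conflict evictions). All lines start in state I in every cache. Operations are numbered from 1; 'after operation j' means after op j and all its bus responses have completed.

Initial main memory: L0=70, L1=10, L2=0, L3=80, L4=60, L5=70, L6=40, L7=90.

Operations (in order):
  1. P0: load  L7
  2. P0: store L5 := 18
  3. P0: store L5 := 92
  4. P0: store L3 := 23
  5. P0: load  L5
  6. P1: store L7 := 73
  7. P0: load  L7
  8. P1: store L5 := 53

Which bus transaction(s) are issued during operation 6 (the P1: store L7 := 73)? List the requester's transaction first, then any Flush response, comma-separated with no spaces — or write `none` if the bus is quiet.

step 1: P0: load  L7  ⟶  EI  (L7)  txn=BusRd  M[L7]=90
step 2: P0: store L5 := 18  ⟶  MI  (L5)  txn=BusRdX  M[L5]=70
step 3: P0: store L5 := 92  ⟶  MI  (L5)  txn=∅  M[L5]=70
step 4: P0: store L3 := 23  ⟶  MI  (L3)  txn=BusRdX  M[L3]=80
step 5: P0: load  L5  ⟶  MI  (L5)  txn=∅  M[L5]=70
step 6: P1: store L7 := 73  ⟶  IM  (L7)  txn=BusRdX  M[L7]=90
step 7: P0: load  L7  ⟶  SS  (L7)  txn=BusRd+Flush  M[L7]=73
step 8: P1: store L5 := 53  ⟶  IM  (L5)  txn=BusRdX+Flush  M[L5]=92

bus = BusRdX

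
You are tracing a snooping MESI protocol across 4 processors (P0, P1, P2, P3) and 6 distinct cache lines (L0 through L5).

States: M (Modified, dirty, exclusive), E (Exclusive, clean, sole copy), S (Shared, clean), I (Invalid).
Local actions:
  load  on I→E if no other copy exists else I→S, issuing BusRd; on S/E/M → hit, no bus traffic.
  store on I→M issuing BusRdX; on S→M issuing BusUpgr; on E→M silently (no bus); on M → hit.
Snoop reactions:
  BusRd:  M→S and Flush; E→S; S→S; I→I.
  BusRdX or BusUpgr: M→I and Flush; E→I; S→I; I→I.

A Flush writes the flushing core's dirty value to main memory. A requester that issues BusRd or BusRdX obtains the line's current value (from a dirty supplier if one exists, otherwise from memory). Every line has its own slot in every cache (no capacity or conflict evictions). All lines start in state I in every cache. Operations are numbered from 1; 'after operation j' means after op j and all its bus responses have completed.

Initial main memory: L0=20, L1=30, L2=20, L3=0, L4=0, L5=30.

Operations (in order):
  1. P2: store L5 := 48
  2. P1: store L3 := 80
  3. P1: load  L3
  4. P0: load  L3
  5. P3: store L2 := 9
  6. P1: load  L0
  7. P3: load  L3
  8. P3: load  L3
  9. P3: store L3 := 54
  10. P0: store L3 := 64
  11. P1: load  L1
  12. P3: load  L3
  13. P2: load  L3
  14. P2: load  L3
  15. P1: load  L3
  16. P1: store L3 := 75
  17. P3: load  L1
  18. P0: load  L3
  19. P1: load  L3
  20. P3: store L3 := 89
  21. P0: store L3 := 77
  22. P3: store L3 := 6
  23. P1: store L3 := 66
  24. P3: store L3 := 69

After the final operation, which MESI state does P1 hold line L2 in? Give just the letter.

1. P2: store L5 := 48  bus=[BusRdX]  L5: P0=I P1=I P2=M P3=I  mem[L5]=30
2. P1: store L3 := 80  bus=[BusRdX]  L3: P0=I P1=M P2=I P3=I  mem[L3]=0
3. P1: load  L3  bus=[-]  L3: P0=I P1=M P2=I P3=I  mem[L3]=0
4. P0: load  L3  bus=[BusRd,Flush]  L3: P0=S P1=S P2=I P3=I  mem[L3]=80
5. P3: store L2 := 9  bus=[BusRdX]  L2: P0=I P1=I P2=I P3=M  mem[L2]=20
6. P1: load  L0  bus=[BusRd]  L0: P0=I P1=E P2=I P3=I  mem[L0]=20
7. P3: load  L3  bus=[BusRd]  L3: P0=S P1=S P2=I P3=S  mem[L3]=80
8. P3: load  L3  bus=[-]  L3: P0=S P1=S P2=I P3=S  mem[L3]=80
9. P3: store L3 := 54  bus=[BusUpgr]  L3: P0=I P1=I P2=I P3=M  mem[L3]=80
10. P0: store L3 := 64  bus=[BusRdX,Flush]  L3: P0=M P1=I P2=I P3=I  mem[L3]=54
11. P1: load  L1  bus=[BusRd]  L1: P0=I P1=E P2=I P3=I  mem[L1]=30
12. P3: load  L3  bus=[BusRd,Flush]  L3: P0=S P1=I P2=I P3=S  mem[L3]=64
13. P2: load  L3  bus=[BusRd]  L3: P0=S P1=I P2=S P3=S  mem[L3]=64
14. P2: load  L3  bus=[-]  L3: P0=S P1=I P2=S P3=S  mem[L3]=64
15. P1: load  L3  bus=[BusRd]  L3: P0=S P1=S P2=S P3=S  mem[L3]=64
16. P1: store L3 := 75  bus=[BusUpgr]  L3: P0=I P1=M P2=I P3=I  mem[L3]=64
17. P3: load  L1  bus=[BusRd]  L1: P0=I P1=S P2=I P3=S  mem[L1]=30
18. P0: load  L3  bus=[BusRd,Flush]  L3: P0=S P1=S P2=I P3=I  mem[L3]=75
19. P1: load  L3  bus=[-]  L3: P0=S P1=S P2=I P3=I  mem[L3]=75
20. P3: store L3 := 89  bus=[BusRdX]  L3: P0=I P1=I P2=I P3=M  mem[L3]=75
21. P0: store L3 := 77  bus=[BusRdX,Flush]  L3: P0=M P1=I P2=I P3=I  mem[L3]=89
22. P3: store L3 := 6  bus=[BusRdX,Flush]  L3: P0=I P1=I P2=I P3=M  mem[L3]=77
23. P1: store L3 := 66  bus=[BusRdX,Flush]  L3: P0=I P1=M P2=I P3=I  mem[L3]=6
24. P3: store L3 := 69  bus=[BusRdX,Flush]  L3: P0=I P1=I P2=I P3=M  mem[L3]=66

state = I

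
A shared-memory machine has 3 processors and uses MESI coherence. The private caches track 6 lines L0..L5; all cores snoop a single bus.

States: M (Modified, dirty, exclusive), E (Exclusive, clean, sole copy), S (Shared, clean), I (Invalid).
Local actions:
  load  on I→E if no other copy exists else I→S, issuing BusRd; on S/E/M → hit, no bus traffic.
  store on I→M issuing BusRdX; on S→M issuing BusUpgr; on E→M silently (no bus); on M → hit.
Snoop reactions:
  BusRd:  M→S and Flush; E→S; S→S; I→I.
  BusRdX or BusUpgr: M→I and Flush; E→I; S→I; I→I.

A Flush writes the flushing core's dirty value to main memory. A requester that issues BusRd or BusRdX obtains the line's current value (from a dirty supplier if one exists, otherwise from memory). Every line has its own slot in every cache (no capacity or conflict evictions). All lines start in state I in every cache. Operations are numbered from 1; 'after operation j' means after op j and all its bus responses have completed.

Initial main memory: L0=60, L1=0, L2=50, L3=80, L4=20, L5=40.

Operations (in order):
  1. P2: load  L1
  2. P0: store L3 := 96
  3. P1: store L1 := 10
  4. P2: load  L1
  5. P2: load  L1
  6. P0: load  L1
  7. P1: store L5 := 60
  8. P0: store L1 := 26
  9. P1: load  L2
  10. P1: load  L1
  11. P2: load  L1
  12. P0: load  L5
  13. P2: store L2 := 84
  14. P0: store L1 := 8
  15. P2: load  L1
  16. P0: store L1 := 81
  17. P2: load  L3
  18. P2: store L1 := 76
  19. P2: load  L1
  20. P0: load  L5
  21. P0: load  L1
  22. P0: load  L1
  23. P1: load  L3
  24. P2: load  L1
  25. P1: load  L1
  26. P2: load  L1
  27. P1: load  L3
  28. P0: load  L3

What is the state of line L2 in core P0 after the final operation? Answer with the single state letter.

state = I

  op1 P2: load  L1 → I/I/E on L1; bus BusRd; mem=0
  op2 P0: store L3 := 96 → M/I/I on L3; bus BusRdX; mem=80
  op3 P1: store L1 := 10 → I/M/I on L1; bus BusRdX; mem=0
  op4 P2: load  L1 → I/S/S on L1; bus BusRd Flush; mem=10
  op5 P2: load  L1 → I/S/S on L1; bus (none); mem=10
  op6 P0: load  L1 → S/S/S on L1; bus BusRd; mem=10
  op7 P1: store L5 := 60 → I/M/I on L5; bus BusRdX; mem=40
  op8 P0: store L1 := 26 → M/I/I on L1; bus BusUpgr; mem=10
  op9 P1: load  L2 → I/E/I on L2; bus BusRd; mem=50
  op10 P1: load  L1 → S/S/I on L1; bus BusRd Flush; mem=26
  op11 P2: load  L1 → S/S/S on L1; bus BusRd; mem=26
  op12 P0: load  L5 → S/S/I on L5; bus BusRd Flush; mem=60
  op13 P2: store L2 := 84 → I/I/M on L2; bus BusRdX; mem=50
  op14 P0: store L1 := 8 → M/I/I on L1; bus BusUpgr; mem=26
  op15 P2: load  L1 → S/I/S on L1; bus BusRd Flush; mem=8
  op16 P0: store L1 := 81 → M/I/I on L1; bus BusUpgr; mem=8
  op17 P2: load  L3 → S/I/S on L3; bus BusRd Flush; mem=96
  op18 P2: store L1 := 76 → I/I/M on L1; bus BusRdX Flush; mem=81
  op19 P2: load  L1 → I/I/M on L1; bus (none); mem=81
  op20 P0: load  L5 → S/S/I on L5; bus (none); mem=60
  op21 P0: load  L1 → S/I/S on L1; bus BusRd Flush; mem=76
  op22 P0: load  L1 → S/I/S on L1; bus (none); mem=76
  op23 P1: load  L3 → S/S/S on L3; bus BusRd; mem=96
  op24 P2: load  L1 → S/I/S on L1; bus (none); mem=76
  op25 P1: load  L1 → S/S/S on L1; bus BusRd; mem=76
  op26 P2: load  L1 → S/S/S on L1; bus (none); mem=76
  op27 P1: load  L3 → S/S/S on L3; bus (none); mem=96
  op28 P0: load  L3 → S/S/S on L3; bus (none); mem=96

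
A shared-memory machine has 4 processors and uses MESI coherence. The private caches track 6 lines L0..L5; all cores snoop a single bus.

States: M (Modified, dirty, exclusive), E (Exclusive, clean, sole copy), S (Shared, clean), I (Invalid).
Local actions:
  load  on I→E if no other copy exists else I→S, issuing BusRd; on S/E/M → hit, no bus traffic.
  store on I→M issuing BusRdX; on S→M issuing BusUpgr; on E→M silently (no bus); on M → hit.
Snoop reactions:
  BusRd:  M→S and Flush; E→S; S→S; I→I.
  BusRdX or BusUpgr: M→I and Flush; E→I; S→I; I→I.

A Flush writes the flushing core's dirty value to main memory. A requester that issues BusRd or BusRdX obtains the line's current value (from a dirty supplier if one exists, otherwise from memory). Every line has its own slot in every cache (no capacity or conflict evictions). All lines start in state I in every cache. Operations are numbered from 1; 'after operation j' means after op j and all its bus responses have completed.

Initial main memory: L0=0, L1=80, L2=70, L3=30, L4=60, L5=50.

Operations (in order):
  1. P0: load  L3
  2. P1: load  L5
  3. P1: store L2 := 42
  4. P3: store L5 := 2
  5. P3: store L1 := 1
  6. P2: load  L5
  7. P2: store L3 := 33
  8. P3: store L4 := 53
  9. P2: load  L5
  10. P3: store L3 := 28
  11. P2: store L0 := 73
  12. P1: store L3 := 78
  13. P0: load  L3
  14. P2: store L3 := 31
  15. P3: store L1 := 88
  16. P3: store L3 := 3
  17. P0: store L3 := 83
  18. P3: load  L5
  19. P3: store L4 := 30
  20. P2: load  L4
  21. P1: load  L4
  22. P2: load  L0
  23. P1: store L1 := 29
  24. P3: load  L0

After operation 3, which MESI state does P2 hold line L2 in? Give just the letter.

step 1: P0: load  L3  ⟶  EIII  (L3)  txn=BusRd  M[L3]=30
step 2: P1: load  L5  ⟶  IEII  (L5)  txn=BusRd  M[L5]=50
step 3: P1: store L2 := 42  ⟶  IMII  (L2)  txn=BusRdX  M[L2]=70
step 4: P3: store L5 := 2  ⟶  IIIM  (L5)  txn=BusRdX  M[L5]=50
step 5: P3: store L1 := 1  ⟶  IIIM  (L1)  txn=BusRdX  M[L1]=80
step 6: P2: load  L5  ⟶  IISS  (L5)  txn=BusRd+Flush  M[L5]=2
step 7: P2: store L3 := 33  ⟶  IIMI  (L3)  txn=BusRdX  M[L3]=30
step 8: P3: store L4 := 53  ⟶  IIIM  (L4)  txn=BusRdX  M[L4]=60
step 9: P2: load  L5  ⟶  IISS  (L5)  txn=∅  M[L5]=2
step 10: P3: store L3 := 28  ⟶  IIIM  (L3)  txn=BusRdX+Flush  M[L3]=33
step 11: P2: store L0 := 73  ⟶  IIMI  (L0)  txn=BusRdX  M[L0]=0
step 12: P1: store L3 := 78  ⟶  IMII  (L3)  txn=BusRdX+Flush  M[L3]=28
step 13: P0: load  L3  ⟶  SSII  (L3)  txn=BusRd+Flush  M[L3]=78
step 14: P2: store L3 := 31  ⟶  IIMI  (L3)  txn=BusRdX  M[L3]=78
step 15: P3: store L1 := 88  ⟶  IIIM  (L1)  txn=∅  M[L1]=80
step 16: P3: store L3 := 3  ⟶  IIIM  (L3)  txn=BusRdX+Flush  M[L3]=31
step 17: P0: store L3 := 83  ⟶  MIII  (L3)  txn=BusRdX+Flush  M[L3]=3
step 18: P3: load  L5  ⟶  IISS  (L5)  txn=∅  M[L5]=2
step 19: P3: store L4 := 30  ⟶  IIIM  (L4)  txn=∅  M[L4]=60
step 20: P2: load  L4  ⟶  IISS  (L4)  txn=BusRd+Flush  M[L4]=30
step 21: P1: load  L4  ⟶  ISSS  (L4)  txn=BusRd  M[L4]=30
step 22: P2: load  L0  ⟶  IIMI  (L0)  txn=∅  M[L0]=0
step 23: P1: store L1 := 29  ⟶  IMII  (L1)  txn=BusRdX+Flush  M[L1]=88
step 24: P3: load  L0  ⟶  IISS  (L0)  txn=BusRd+Flush  M[L0]=73

state = I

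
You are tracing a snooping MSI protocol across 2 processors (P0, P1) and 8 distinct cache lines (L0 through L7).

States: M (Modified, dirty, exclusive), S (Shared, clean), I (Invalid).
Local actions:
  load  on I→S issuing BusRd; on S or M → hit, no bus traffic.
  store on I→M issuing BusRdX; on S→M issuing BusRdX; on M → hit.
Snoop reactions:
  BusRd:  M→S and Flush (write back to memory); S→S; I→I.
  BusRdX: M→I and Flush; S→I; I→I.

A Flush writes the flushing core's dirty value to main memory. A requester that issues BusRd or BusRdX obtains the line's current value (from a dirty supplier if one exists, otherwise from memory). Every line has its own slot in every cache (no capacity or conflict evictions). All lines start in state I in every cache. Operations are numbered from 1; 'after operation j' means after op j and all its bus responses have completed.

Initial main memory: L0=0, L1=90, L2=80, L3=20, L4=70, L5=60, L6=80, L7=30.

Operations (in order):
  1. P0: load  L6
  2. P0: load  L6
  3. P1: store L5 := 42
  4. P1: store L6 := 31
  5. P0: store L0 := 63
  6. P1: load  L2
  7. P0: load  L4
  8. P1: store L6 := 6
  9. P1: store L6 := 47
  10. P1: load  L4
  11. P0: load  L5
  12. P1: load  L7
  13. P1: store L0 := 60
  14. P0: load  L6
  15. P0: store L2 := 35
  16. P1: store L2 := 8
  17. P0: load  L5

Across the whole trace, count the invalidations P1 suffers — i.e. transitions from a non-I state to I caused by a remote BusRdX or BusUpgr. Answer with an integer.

invalidations = 1

step 1: P0: load  L6  ⟶  SI  (L6)  txn=BusRd  M[L6]=80
step 2: P0: load  L6  ⟶  SI  (L6)  txn=∅  M[L6]=80
step 3: P1: store L5 := 42  ⟶  IM  (L5)  txn=BusRdX  M[L5]=60
step 4: P1: store L6 := 31  ⟶  IM  (L6)  txn=BusRdX  M[L6]=80
step 5: P0: store L0 := 63  ⟶  MI  (L0)  txn=BusRdX  M[L0]=0
step 6: P1: load  L2  ⟶  IS  (L2)  txn=BusRd  M[L2]=80
step 7: P0: load  L4  ⟶  SI  (L4)  txn=BusRd  M[L4]=70
step 8: P1: store L6 := 6  ⟶  IM  (L6)  txn=∅  M[L6]=80
step 9: P1: store L6 := 47  ⟶  IM  (L6)  txn=∅  M[L6]=80
step 10: P1: load  L4  ⟶  SS  (L4)  txn=BusRd  M[L4]=70
step 11: P0: load  L5  ⟶  SS  (L5)  txn=BusRd+Flush  M[L5]=42
step 12: P1: load  L7  ⟶  IS  (L7)  txn=BusRd  M[L7]=30
step 13: P1: store L0 := 60  ⟶  IM  (L0)  txn=BusRdX+Flush  M[L0]=63
step 14: P0: load  L6  ⟶  SS  (L6)  txn=BusRd+Flush  M[L6]=47
step 15: P0: store L2 := 35  ⟶  MI  (L2)  txn=BusRdX  M[L2]=80
step 16: P1: store L2 := 8  ⟶  IM  (L2)  txn=BusRdX+Flush  M[L2]=35
step 17: P0: load  L5  ⟶  SS  (L5)  txn=∅  M[L5]=42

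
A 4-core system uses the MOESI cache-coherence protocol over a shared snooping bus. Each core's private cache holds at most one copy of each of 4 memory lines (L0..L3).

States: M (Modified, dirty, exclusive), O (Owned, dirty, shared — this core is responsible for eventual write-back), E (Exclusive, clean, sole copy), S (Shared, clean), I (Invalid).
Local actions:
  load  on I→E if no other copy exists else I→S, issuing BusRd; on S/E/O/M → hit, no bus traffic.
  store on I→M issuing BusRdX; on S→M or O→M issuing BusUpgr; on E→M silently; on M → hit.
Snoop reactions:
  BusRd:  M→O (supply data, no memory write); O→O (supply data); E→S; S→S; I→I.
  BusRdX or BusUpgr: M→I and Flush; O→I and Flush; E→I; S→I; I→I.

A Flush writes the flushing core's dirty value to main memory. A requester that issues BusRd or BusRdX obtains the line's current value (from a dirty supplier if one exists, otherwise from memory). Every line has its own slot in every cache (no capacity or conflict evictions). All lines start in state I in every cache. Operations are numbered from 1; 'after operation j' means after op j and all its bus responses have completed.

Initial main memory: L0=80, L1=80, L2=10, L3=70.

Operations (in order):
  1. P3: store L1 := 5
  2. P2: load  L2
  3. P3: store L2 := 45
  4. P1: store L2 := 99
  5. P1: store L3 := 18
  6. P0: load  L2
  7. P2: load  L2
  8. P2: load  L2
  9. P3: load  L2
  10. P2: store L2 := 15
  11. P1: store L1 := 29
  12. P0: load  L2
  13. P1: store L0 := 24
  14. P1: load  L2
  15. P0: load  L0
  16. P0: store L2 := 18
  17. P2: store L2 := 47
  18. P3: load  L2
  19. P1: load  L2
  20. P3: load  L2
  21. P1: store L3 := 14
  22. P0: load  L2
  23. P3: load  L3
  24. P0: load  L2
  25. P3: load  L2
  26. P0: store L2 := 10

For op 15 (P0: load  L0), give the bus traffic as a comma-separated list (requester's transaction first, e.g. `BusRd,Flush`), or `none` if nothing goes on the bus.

bus = BusRd

step 1: P3: store L1 := 5  ⟶  IIIM  (L1)  txn=BusRdX  M[L1]=80
step 2: P2: load  L2  ⟶  IIEI  (L2)  txn=BusRd  M[L2]=10
step 3: P3: store L2 := 45  ⟶  IIIM  (L2)  txn=BusRdX  M[L2]=10
step 4: P1: store L2 := 99  ⟶  IMII  (L2)  txn=BusRdX+Flush  M[L2]=45
step 5: P1: store L3 := 18  ⟶  IMII  (L3)  txn=BusRdX  M[L3]=70
step 6: P0: load  L2  ⟶  SOII  (L2)  txn=BusRd  M[L2]=45
step 7: P2: load  L2  ⟶  SOSI  (L2)  txn=BusRd  M[L2]=45
step 8: P2: load  L2  ⟶  SOSI  (L2)  txn=∅  M[L2]=45
step 9: P3: load  L2  ⟶  SOSS  (L2)  txn=BusRd  M[L2]=45
step 10: P2: store L2 := 15  ⟶  IIMI  (L2)  txn=BusUpgr+Flush  M[L2]=99
step 11: P1: store L1 := 29  ⟶  IMII  (L1)  txn=BusRdX+Flush  M[L1]=5
step 12: P0: load  L2  ⟶  SIOI  (L2)  txn=BusRd  M[L2]=99
step 13: P1: store L0 := 24  ⟶  IMII  (L0)  txn=BusRdX  M[L0]=80
step 14: P1: load  L2  ⟶  SSOI  (L2)  txn=BusRd  M[L2]=99
step 15: P0: load  L0  ⟶  SOII  (L0)  txn=BusRd  M[L0]=80
step 16: P0: store L2 := 18  ⟶  MIII  (L2)  txn=BusUpgr+Flush  M[L2]=15
step 17: P2: store L2 := 47  ⟶  IIMI  (L2)  txn=BusRdX+Flush  M[L2]=18
step 18: P3: load  L2  ⟶  IIOS  (L2)  txn=BusRd  M[L2]=18
step 19: P1: load  L2  ⟶  ISOS  (L2)  txn=BusRd  M[L2]=18
step 20: P3: load  L2  ⟶  ISOS  (L2)  txn=∅  M[L2]=18
step 21: P1: store L3 := 14  ⟶  IMII  (L3)  txn=∅  M[L3]=70
step 22: P0: load  L2  ⟶  SSOS  (L2)  txn=BusRd  M[L2]=18
step 23: P3: load  L3  ⟶  IOIS  (L3)  txn=BusRd  M[L3]=70
step 24: P0: load  L2  ⟶  SSOS  (L2)  txn=∅  M[L2]=18
step 25: P3: load  L2  ⟶  SSOS  (L2)  txn=∅  M[L2]=18
step 26: P0: store L2 := 10  ⟶  MIII  (L2)  txn=BusUpgr+Flush  M[L2]=47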